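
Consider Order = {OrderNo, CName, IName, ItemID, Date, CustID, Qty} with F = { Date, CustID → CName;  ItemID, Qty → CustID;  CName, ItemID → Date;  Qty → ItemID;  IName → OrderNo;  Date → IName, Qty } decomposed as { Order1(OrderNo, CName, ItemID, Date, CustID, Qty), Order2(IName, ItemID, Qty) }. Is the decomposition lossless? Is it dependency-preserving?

Lossless test: (ItemID, Qty)⁺ = {ItemID, CustID, Qty}, which is a superkey of neither fragment — lossy.
Dependency preservation: the restricted closure of {IName} across the fragments never reaches {OrderNo}, so IName → OrderNo cannot be enforced without a join — not preserved.

lossy and not dependency-preserving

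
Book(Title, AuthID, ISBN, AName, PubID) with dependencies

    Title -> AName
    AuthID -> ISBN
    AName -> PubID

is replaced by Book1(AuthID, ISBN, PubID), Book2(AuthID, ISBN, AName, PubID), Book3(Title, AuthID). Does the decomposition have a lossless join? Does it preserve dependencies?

Lossless test (chase): Rows 1 and 3 agree on AuthID; apply AuthID→ISBN and equate their ISBN entries. No row becomes fully distinguished — the join is lossy.
Dependency preservation: the restricted closure of {Title} across the fragments never reaches {AName}, so Title → AName cannot be enforced without a join — not preserved.

lossy and not dependency-preserving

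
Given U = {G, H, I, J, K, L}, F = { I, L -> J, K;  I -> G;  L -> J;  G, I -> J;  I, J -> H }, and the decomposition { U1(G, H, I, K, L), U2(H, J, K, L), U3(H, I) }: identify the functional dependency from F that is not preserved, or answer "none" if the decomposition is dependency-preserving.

G, I -> J

Check G, I → J: no single fragment contains all of {G, I, J}, and the restricted closure of {G, I} across the fragments never reaches {J}.
I, L → J, K is preserved.
I → G is preserved.
L → J is preserved.
I, J → H is preserved.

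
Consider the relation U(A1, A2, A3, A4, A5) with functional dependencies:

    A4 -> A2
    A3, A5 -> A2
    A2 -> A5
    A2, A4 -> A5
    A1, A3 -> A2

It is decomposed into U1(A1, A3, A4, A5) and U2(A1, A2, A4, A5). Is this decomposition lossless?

Yes

Common attributes: U1 ∩ U2 = {A1, A4, A5}.
Closure of {A1, A4, A5}: A4 → A2 applies, adding A2. So (A1, A4, A5)⁺ = {A1, A2, A4, A5}.
This closure contains every attribute of U2, so U1 ∩ U2 → U2. The join is lossless.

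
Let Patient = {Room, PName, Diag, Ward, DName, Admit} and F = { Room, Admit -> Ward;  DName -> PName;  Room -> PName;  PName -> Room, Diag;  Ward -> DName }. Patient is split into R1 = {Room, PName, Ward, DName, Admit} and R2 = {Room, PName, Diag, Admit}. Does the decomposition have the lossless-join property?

Common attributes: R1 ∩ R2 = {Room, PName, Admit}.
Closure of {Room, PName, Admit}: Room, Admit → Ward applies, adding Ward; PName → Room, Diag applies, adding Diag; Ward → DName applies, adding DName. So (Room, PName, Admit)⁺ = {Room, PName, Diag, Ward, DName, Admit}.
This closure contains every attribute of R1, so R1 ∩ R2 → R1. The join is lossless.

Yes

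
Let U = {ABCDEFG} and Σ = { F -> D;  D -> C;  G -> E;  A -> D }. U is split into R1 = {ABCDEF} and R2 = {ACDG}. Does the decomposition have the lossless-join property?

No

Common attributes: R1 ∩ R2 = {ACD}.
No dependency enlarges {ACD}, so (ACD)⁺ = {ACD}.
The closure contains neither all of R1 = {ABCDEF} nor all of R2 = {ACDG}, so the common attributes are not a superkey of either fragment. The join is lossy.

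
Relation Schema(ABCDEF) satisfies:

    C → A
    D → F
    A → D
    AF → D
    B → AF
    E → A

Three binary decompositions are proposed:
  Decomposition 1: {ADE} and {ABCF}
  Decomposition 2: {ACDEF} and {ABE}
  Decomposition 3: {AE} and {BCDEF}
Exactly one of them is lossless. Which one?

Decomposition 1: common = {A}, closure = {ADF} → lossy.
Decomposition 2: common = {AE}, closure = {ADEF} → lossy.
Decomposition 3: common = {E}, closure = {ADEF} → lossless.

Decomposition 3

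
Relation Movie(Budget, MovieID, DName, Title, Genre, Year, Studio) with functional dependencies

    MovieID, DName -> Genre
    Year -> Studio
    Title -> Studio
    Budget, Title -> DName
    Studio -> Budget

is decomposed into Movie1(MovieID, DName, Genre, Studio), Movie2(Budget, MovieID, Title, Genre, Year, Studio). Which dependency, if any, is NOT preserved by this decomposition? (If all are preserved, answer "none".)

Check Budget, Title → DName: no single fragment contains all of {Budget, DName, Title}, and the restricted closure of {Budget, Title} across the fragments never reaches {DName}.
MovieID, DName → Genre is preserved.
Year → Studio is preserved.
Title → Studio is preserved.
Studio → Budget is preserved.

Budget, Title -> DName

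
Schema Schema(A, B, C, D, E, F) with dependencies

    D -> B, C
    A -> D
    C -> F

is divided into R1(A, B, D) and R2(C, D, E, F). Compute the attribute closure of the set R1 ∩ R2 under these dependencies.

R1 ∩ R2 = {D}.
D → B, C applies, adding B, C
C → F applies, adding F
Closure: {B, C, D, F}.

B, C, D, F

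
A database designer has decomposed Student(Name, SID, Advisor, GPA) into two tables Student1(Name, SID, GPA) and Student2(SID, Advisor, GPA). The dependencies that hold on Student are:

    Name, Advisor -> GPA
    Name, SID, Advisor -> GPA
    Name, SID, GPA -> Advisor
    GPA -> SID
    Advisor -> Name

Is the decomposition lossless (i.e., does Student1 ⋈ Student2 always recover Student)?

No

Common attributes: Student1 ∩ Student2 = {SID, GPA}.
No dependency enlarges {SID, GPA}, so (SID, GPA)⁺ = {SID, GPA}.
The closure contains neither all of Student1 = {Name, SID, GPA} nor all of Student2 = {SID, Advisor, GPA}, so the common attributes are not a superkey of either fragment. The join is lossy.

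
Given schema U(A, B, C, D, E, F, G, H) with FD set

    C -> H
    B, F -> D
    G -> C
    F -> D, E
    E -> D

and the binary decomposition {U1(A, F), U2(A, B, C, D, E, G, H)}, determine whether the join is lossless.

Common attributes: U1 ∩ U2 = {A}.
No dependency enlarges {A}, so (A)⁺ = {A}.
The closure contains neither all of U1 = {A, F} nor all of U2 = {A, B, C, D, E, G, H}, so the common attributes are not a superkey of either fragment. The join is lossy.

No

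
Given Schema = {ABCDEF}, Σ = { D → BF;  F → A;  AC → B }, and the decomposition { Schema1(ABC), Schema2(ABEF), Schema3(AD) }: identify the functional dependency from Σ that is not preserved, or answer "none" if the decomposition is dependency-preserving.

D → BF

Check D → BF: no single fragment contains all of {BDF}, and the restricted closure of {D} across the fragments never reaches {BF}.
F → A is preserved.
AC → B is preserved.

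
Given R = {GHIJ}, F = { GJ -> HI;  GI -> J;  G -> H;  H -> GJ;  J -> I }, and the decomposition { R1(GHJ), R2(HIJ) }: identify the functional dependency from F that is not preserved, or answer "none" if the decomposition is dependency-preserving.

GJ → HI: restricted closure across fragments reaches HI.
GI → J: restricted closure across fragments reaches J.
G → H lies within R1.
H → GJ lies within R1.
J → I lies within R2.
Every dependency is enforceable on the fragments, so the decomposition is dependency-preserving.

none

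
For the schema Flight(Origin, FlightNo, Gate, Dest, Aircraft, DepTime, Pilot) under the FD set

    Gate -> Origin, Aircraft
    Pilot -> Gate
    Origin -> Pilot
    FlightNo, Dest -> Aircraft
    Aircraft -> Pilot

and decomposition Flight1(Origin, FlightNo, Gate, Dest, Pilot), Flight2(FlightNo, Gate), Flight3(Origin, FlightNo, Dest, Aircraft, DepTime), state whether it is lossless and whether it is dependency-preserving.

lossless and dependency-preserving

Lossless test (chase): Rows 1 and 2 agree on Gate; apply Gate→Origin, Aircraft and equate their Origin, Aircraft entries. Rows 1 and 2 agree on Origin; apply Origin→Pilot and equate their Pilot entries. Rows 1 and 3 agree on Origin; apply Origin→Pilot and equate their Pilot entries. Rows 1 and 3 agree on FlightNo, Dest; apply FlightNo, Dest→Aircraft and equate their Aircraft entries. Rows 1 and 3 agree on Pilot; apply Pilot→Gate and equate their Gate entries. Row 3 is now all distinguished symbols — the join is lossless.
Dependency preservation: Gate → Origin, Aircraft; Aircraft → Pilot are not contained in any single fragment, but the restricted closure of each left-hand side across the fragments still reaches the right-hand side; the remaining FDs each lie inside some fragment. All dependencies are preserved.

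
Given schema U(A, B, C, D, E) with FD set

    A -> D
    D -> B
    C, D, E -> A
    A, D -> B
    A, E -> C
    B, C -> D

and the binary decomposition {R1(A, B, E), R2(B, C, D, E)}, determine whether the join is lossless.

Common attributes: R1 ∩ R2 = {B, E}.
No dependency enlarges {B, E}, so (B, E)⁺ = {B, E}.
The closure contains neither all of R1 = {A, B, E} nor all of R2 = {B, C, D, E}, so the common attributes are not a superkey of either fragment. The join is lossy.

No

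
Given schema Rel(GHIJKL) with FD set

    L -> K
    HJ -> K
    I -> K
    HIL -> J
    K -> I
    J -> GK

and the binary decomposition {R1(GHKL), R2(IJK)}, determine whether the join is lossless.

Common attributes: R1 ∩ R2 = {K}.
Closure of {K}: K → I applies, adding I. So (K)⁺ = {IK}.
The closure contains neither all of R1 = {GHKL} nor all of R2 = {IJK}, so the common attributes are not a superkey of either fragment. The join is lossy.

No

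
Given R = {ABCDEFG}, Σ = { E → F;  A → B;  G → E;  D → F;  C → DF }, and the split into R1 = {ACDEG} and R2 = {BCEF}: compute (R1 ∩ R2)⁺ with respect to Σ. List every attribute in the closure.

CDEF

R1 ∩ R2 = {CE}.
E → F applies, adding F
C → DF applies, adding D
Closure: {CDEF}.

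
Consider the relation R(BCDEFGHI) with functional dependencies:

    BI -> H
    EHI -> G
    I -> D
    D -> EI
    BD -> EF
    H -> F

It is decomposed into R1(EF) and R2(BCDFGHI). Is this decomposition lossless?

Common attributes: R1 ∩ R2 = {F}.
No dependency enlarges {F}, so (F)⁺ = {F}.
The closure contains neither all of R1 = {EF} nor all of R2 = {BCDFGHI}, so the common attributes are not a superkey of either fragment. The join is lossy.

No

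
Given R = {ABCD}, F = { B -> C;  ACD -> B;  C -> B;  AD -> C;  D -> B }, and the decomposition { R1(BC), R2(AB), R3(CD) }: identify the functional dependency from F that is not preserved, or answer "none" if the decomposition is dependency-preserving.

B → C lies within R1.
ACD → B: restricted closure across fragments reaches B.
C → B lies within R1.
AD → C: restricted closure across fragments reaches C.
D → B: restricted closure across fragments reaches B.
Every dependency is enforceable on the fragments, so the decomposition is dependency-preserving.

none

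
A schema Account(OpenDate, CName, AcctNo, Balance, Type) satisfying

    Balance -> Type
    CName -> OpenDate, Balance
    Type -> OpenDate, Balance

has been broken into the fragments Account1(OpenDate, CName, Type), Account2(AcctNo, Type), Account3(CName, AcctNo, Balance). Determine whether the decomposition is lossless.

Chase test. Columns are OpenDate, CName, AcctNo, Balance, Type; row i has aⱼ where attribute j ∈ Accounti, else bᵢⱼ.
Initial tableau (one row per fragment):
  row 1: a1 a2 b13 b14 a5
  row 2: b21 b22 a3 b24 a5
  row 3: b31 a2 a3 a4 b35
Rows 1 and 3 agree on CName; apply CName→OpenDate, Balance and equate their OpenDate, Balance entries.
Rows 1 and 2 agree on Type; apply Type→OpenDate, Balance and equate their OpenDate, Balance entries.
Rows 1 and 3 agree on Balance; apply Balance→Type and equate their Type entries.
Row 3 is now all distinguished symbols — the join is lossless.

Yes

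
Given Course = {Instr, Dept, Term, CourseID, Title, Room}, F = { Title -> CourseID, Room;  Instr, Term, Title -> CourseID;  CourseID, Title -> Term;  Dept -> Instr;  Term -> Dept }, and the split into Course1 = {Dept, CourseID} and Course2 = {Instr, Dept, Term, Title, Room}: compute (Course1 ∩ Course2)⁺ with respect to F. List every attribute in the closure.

Course1 ∩ Course2 = {Dept}.
Dept → Instr applies, adding Instr
Closure: {Instr, Dept}.

Instr, Dept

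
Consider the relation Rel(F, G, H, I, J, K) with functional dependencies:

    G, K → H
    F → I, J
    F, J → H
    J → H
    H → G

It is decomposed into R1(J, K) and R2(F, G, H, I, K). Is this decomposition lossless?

No

Common attributes: R1 ∩ R2 = {K}.
No dependency enlarges {K}, so (K)⁺ = {K}.
The closure contains neither all of R1 = {J, K} nor all of R2 = {F, G, H, I, K}, so the common attributes are not a superkey of either fragment. The join is lossy.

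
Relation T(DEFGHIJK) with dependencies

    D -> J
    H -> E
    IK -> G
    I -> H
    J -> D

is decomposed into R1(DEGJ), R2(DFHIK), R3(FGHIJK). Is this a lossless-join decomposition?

No

Chase test. Columns are DEFGHIJK; row i has aⱼ where attribute j ∈ Ri, else bᵢⱼ.
Initial tableau (one row per fragment):
  row 1: a1 a2 b13 a4 b15 b16 a7 b18
  row 2: a1 b22 a3 b24 a5 a6 b27 a8
  row 3: b31 b32 a3 a4 a5 a6 a7 a8
Rows 1 and 2 agree on D; apply D→J and equate their J entries.
Rows 2 and 3 agree on H; apply H→E and equate their E entries.
Rows 2 and 3 agree on IK; apply IK→G and equate their G entries.
Rows 1 and 3 agree on J; apply J→D and equate their D entries.
No row becomes fully distinguished — the join is lossy.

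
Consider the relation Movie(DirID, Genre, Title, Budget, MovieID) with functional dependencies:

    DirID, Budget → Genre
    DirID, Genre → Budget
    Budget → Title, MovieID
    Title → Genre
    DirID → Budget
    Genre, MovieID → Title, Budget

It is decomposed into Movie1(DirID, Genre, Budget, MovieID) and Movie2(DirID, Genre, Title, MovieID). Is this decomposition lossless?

Yes

Common attributes: Movie1 ∩ Movie2 = {DirID, Genre, MovieID}.
Closure of {DirID, Genre, MovieID}: DirID, Genre → Budget applies, adding Budget; Budget → Title, MovieID applies, adding Title. So (DirID, Genre, MovieID)⁺ = {DirID, Genre, Title, Budget, MovieID}.
This closure contains every attribute of Movie1, so Movie1 ∩ Movie2 → Movie1. The join is lossless.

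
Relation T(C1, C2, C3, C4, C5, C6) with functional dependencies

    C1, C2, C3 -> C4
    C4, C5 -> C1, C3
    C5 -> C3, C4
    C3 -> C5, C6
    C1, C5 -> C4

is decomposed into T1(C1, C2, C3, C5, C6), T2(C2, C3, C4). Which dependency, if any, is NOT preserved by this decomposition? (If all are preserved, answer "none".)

C1, C2, C3 → C4: restricted closure across fragments reaches C4.
C4, C5 → C1, C3: restricted closure across fragments reaches C1, C3.
C5 → C3, C4: restricted closure across fragments reaches C3, C4.
C3 → C5, C6 lies within T1.
C1, C5 → C4: restricted closure across fragments reaches C4.
Every dependency is enforceable on the fragments, so the decomposition is dependency-preserving.

none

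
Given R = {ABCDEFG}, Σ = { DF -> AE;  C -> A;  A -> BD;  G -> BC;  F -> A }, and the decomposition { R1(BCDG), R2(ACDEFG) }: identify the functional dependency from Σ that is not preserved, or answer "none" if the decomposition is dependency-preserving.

A -> BD

Check A → BD: no single fragment contains all of {ABD}, and the restricted closure of {A} across the fragments never reaches {BD}.
DF → AE is preserved.
C → A is preserved.
G → BC is preserved.
F → A is preserved.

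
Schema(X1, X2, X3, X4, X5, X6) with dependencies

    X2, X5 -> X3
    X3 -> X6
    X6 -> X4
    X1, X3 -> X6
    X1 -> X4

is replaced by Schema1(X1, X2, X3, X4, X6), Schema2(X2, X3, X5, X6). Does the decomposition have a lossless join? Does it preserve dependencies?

Lossless test: (X2, X3, X6)⁺ = {X2, X3, X4, X6}, which is a superkey of neither fragment — lossy.
Dependency preservation: every FD's attributes lie within a single fragment, so each can be enforced locally — preserved.

lossy but dependency-preserving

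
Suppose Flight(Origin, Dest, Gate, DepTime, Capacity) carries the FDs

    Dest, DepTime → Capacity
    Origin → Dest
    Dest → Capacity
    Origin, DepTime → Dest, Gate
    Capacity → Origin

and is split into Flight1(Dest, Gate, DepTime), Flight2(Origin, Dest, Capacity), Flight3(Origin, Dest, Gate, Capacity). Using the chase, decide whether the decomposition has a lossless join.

Chase test. Columns are Origin, Dest, Gate, DepTime, Capacity; row i has aⱼ where attribute j ∈ Flighti, else bᵢⱼ.
Initial tableau (one row per fragment):
  row 1: b11 a2 a3 a4 b15
  row 2: a1 a2 b23 b24 a5
  row 3: a1 a2 a3 b34 a5
Rows 1 and 2 agree on Dest; apply Dest→Capacity and equate their Capacity entries.
Rows 1 and 2 agree on Capacity; apply Capacity→Origin and equate their Origin entries.
Row 1 is now all distinguished symbols — the join is lossless.

Yes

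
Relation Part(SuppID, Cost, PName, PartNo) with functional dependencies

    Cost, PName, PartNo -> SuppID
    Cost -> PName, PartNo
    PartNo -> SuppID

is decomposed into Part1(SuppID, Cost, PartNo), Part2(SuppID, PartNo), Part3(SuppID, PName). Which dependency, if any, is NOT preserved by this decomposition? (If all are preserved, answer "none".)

Cost -> PName, PartNo

Check Cost → PName, PartNo: no single fragment contains all of {Cost, PName, PartNo}, and the restricted closure of {Cost} across the fragments never reaches {PName, PartNo}.
Cost, PName, PartNo → SuppID is preserved.
PartNo → SuppID is preserved.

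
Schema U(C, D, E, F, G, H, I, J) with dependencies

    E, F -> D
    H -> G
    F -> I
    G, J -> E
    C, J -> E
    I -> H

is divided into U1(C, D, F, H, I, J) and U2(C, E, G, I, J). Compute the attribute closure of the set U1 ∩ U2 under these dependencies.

U1 ∩ U2 = {C, I, J}.
C, J → E applies, adding E
I → H applies, adding H
H → G applies, adding G
Closure: {C, E, G, H, I, J}.

C, E, G, H, I, J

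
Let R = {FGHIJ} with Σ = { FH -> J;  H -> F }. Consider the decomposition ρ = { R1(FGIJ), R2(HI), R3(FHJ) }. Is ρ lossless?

Chase test. Columns are FGHIJ; row i has aⱼ where attribute j ∈ Ri, else bᵢⱼ.
Initial tableau (one row per fragment):
  row 1: a1 a2 b13 a4 a5
  row 2: b21 b22 a3 a4 b25
  row 3: a1 b32 a3 b34 a5
Rows 2 and 3 agree on H; apply H→F and equate their F entries.
Rows 2 and 3 agree on FH; apply FH→J and equate their J entries.
No row becomes fully distinguished — the join is lossy.

No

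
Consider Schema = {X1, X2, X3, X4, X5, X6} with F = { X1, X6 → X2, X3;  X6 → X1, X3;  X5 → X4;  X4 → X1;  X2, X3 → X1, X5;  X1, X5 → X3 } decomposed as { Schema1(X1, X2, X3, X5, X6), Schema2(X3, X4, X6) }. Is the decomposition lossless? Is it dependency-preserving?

lossless but not dependency-preserving

Lossless test: (X3, X6)⁺ = {X1, X2, X3, X4, X5, X6}, which contains all of one fragment — lossless.
Dependency preservation: the restricted closure of {X5} across the fragments never reaches {X4}, so X5 → X4 cannot be enforced without a join — not preserved.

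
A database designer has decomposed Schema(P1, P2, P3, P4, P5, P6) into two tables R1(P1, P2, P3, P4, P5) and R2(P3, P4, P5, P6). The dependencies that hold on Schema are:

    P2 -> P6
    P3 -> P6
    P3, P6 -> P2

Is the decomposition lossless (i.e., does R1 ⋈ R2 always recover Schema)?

Common attributes: R1 ∩ R2 = {P3, P4, P5}.
Closure of {P3, P4, P5}: P3 → P6 applies, adding P6; P3, P6 → P2 applies, adding P2. So (P3, P4, P5)⁺ = {P2, P3, P4, P5, P6}.
This closure contains every attribute of R2, so R1 ∩ R2 → R2. The join is lossless.

Yes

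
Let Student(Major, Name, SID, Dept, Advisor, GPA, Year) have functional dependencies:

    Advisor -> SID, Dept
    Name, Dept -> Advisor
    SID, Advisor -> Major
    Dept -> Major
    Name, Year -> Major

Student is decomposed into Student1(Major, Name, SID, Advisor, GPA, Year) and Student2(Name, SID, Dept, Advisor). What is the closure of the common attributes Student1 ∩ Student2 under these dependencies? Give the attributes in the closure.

Student1 ∩ Student2 = {Name, SID, Advisor}.
Advisor → SID, Dept applies, adding Dept
SID, Advisor → Major applies, adding Major
Closure: {Major, Name, SID, Dept, Advisor}.

Major, Name, SID, Dept, Advisor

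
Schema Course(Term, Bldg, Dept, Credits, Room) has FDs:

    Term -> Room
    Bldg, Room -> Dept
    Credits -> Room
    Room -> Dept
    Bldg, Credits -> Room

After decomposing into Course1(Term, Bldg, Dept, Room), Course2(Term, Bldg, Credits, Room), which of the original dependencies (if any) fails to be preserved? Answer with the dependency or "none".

Term → Room lies within Course1.
Bldg, Room → Dept lies within Course1.
Credits → Room lies within Course2.
Room → Dept lies within Course1.
Bldg, Credits → Room lies within Course2.
Every dependency is enforceable on the fragments, so the decomposition is dependency-preserving.

none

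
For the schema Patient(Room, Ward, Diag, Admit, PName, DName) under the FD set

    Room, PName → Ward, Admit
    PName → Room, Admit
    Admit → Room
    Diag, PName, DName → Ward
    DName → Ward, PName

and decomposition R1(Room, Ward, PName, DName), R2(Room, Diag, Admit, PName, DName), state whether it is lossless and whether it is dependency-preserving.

lossless and dependency-preserving

Lossless test: (Room, PName, DName)⁺ = {Room, Ward, Admit, PName, DName}, which contains all of one fragment — lossless.
Dependency preservation: Room, PName → Ward, Admit; Diag, PName, DName → Ward are not contained in any single fragment, but the restricted closure of each left-hand side across the fragments still reaches the right-hand side; the remaining FDs each lie inside some fragment. All dependencies are preserved.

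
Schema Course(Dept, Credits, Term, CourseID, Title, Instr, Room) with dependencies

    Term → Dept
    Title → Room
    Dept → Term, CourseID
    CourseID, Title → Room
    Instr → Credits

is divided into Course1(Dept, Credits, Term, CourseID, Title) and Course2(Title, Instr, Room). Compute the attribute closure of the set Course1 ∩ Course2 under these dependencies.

Course1 ∩ Course2 = {Title}.
Title → Room applies, adding Room
Closure: {Title, Room}.

Title, Room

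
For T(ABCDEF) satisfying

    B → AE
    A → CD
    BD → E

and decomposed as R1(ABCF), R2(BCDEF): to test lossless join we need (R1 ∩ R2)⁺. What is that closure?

R1 ∩ R2 = {BCF}.
B → AE applies, adding AE
A → CD applies, adding D
Closure: {ABCDEF}.

ABCDEF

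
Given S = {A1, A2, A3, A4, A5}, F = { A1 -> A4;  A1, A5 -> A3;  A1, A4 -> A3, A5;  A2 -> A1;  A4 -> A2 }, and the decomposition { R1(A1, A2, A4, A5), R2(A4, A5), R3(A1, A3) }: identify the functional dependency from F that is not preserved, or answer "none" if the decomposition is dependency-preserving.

none

A1 → A4 lies within R1.
A1, A5 → A3: restricted closure across fragments reaches A3.
A1, A4 → A3, A5: restricted closure across fragments reaches A3, A5.
A2 → A1 lies within R1.
A4 → A2 lies within R1.
Every dependency is enforceable on the fragments, so the decomposition is dependency-preserving.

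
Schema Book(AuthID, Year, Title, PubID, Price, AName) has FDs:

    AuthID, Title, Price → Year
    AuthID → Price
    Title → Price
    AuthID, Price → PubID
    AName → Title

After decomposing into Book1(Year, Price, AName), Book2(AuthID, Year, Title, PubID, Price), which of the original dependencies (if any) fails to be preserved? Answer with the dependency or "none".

Check AName → Title: no single fragment contains all of {Title, AName}, and the restricted closure of {AName} across the fragments never reaches {Title}.
AuthID, Title, Price → Year is preserved.
AuthID → Price is preserved.
Title → Price is preserved.
AuthID, Price → PubID is preserved.

AName → Title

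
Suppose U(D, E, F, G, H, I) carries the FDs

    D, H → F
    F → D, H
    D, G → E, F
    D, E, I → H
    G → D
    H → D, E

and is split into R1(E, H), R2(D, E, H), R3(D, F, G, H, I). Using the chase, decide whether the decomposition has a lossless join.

Yes

Chase test. Columns are D, E, F, G, H, I; row i has aⱼ where attribute j ∈ Ri, else bᵢⱼ.
Initial tableau (one row per fragment):
  row 1: b11 a2 b13 b14 a5 b16
  row 2: a1 a2 b23 b24 a5 b26
  row 3: a1 b32 a3 a4 a5 a6
Rows 2 and 3 agree on D, H; apply D, H→F and equate their F entries.
Rows 1 and 2 agree on H; apply H→D, E and equate their D, E entries.
Rows 1 and 3 agree on H; apply H→D, E and equate their D, E entries.
Rows 1 and 2 agree on D, H; apply D, H→F and equate their F entries.
Row 3 is now all distinguished symbols — the join is lossless.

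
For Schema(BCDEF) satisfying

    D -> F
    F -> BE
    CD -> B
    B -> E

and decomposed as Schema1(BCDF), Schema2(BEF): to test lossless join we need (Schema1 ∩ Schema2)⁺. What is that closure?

Schema1 ∩ Schema2 = {BF}.
F → BE applies, adding E
Closure: {BEF}.

BEF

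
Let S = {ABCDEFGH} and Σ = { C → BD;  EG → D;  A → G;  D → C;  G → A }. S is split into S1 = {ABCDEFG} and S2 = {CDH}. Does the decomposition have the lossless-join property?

No

Common attributes: S1 ∩ S2 = {CD}.
Closure of {CD}: C → BD applies, adding B. So (CD)⁺ = {BCD}.
The closure contains neither all of S1 = {ABCDEFG} nor all of S2 = {CDH}, so the common attributes are not a superkey of either fragment. The join is lossy.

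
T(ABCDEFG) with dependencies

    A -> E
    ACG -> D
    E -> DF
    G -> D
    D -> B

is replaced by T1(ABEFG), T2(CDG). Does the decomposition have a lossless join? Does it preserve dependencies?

Lossless test: (G)⁺ = {BDG}, which is a superkey of neither fragment — lossy.
Dependency preservation: the restricted closure of {E} across the fragments never reaches {DF}, so E → DF cannot be enforced without a join — not preserved.

lossy and not dependency-preserving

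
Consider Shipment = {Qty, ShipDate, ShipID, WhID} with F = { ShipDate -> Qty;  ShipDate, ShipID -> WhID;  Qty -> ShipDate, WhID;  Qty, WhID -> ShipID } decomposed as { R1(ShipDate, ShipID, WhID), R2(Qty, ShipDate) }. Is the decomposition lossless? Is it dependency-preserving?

Lossless test: (ShipDate)⁺ = {Qty, ShipDate, ShipID, WhID}, which contains all of one fragment — lossless.
Dependency preservation: Qty → ShipDate, WhID; Qty, WhID → ShipID are not contained in any single fragment, but the restricted closure of each left-hand side across the fragments still reaches the right-hand side; the remaining FDs each lie inside some fragment. All dependencies are preserved.

lossless and dependency-preserving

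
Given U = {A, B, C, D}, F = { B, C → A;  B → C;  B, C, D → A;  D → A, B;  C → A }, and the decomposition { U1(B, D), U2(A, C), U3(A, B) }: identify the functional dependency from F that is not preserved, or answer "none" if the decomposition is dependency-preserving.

B → C

Check B → C: no single fragment contains all of {B, C}, and the restricted closure of {B} across the fragments never reaches {C}.
B, C → A is preserved.
B, C, D → A is preserved.
D → A, B is preserved.
C → A is preserved.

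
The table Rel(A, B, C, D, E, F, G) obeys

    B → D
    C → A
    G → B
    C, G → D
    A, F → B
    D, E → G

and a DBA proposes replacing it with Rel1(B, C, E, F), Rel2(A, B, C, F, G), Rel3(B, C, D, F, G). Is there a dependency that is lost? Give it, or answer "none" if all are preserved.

D, E → G

Check D, E → G: no single fragment contains all of {D, E, G}, and the restricted closure of {D, E} across the fragments never reaches {G}.
B → D is preserved.
C → A is preserved.
G → B is preserved.
C, G → D is preserved.
A, F → B is preserved.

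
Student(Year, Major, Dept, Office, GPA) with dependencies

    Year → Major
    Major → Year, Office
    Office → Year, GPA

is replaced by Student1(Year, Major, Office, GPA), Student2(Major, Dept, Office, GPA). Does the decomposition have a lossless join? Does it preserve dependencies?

lossless and dependency-preserving

Lossless test: (Major, Office, GPA)⁺ = {Year, Major, Office, GPA}, which contains all of one fragment — lossless.
Dependency preservation: every FD's attributes lie within a single fragment, so each can be enforced locally — preserved.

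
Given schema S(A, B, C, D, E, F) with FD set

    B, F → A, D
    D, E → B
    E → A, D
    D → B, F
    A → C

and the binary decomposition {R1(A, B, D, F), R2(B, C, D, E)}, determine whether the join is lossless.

Common attributes: R1 ∩ R2 = {B, D}.
Closure of {B, D}: D → B, F applies, adding F; B, F → A, D applies, adding A; A → C applies, adding C. So (B, D)⁺ = {A, B, C, D, F}.
This closure contains every attribute of R1, so R1 ∩ R2 → R1. The join is lossless.

Yes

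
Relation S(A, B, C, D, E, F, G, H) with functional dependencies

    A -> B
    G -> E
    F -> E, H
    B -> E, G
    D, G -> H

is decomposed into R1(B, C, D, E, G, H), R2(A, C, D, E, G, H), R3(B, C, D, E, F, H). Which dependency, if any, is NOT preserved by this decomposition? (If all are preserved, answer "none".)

Check A → B: no single fragment contains all of {A, B}, and the restricted closure of {A} across the fragments never reaches {B}.
G → E is preserved.
F → E, H is preserved.
B → E, G is preserved.
D, G → H is preserved.

A -> B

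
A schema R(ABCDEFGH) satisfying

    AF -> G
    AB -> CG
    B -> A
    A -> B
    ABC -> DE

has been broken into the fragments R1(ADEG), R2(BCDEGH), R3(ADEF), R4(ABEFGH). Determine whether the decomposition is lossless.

Chase test. Columns are ABCDEFGH; row i has aⱼ where attribute j ∈ Ri, else bᵢⱼ.
Initial tableau (one row per fragment):
  row 1: a1 b12 b13 a4 a5 b16 a7 b18
  row 2: b21 a2 a3 a4 a5 b26 a7 a8
  row 3: a1 b32 b33 a4 a5 a6 b37 b38
  row 4: a1 a2 b43 b44 a5 a6 a7 a8
Rows 3 and 4 agree on AF; apply AF→G and equate their G entries.
Rows 2 and 4 agree on B; apply B→A and equate their A entries.
Rows 1 and 2 agree on A; apply A→B and equate their B entries.
Rows 1 and 3 agree on A; apply A→B and equate their B entries.
Rows 1 and 2 agree on AB; apply AB→CG and equate their CG entries.
Rows 1 and 3 agree on AB; apply AB→CG and equate their CG entries.
Rows 1 and 4 agree on AB; apply AB→CG and equate their CG entries.
Rows 1 and 4 agree on ABC; apply ABC→DE and equate their DE entries.
Row 4 is now all distinguished symbols — the join is lossless.

Yes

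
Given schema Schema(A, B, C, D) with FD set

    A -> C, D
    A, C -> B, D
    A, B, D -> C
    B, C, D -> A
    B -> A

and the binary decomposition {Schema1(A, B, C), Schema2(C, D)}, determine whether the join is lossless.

No

Common attributes: Schema1 ∩ Schema2 = {C}.
No dependency enlarges {C}, so (C)⁺ = {C}.
The closure contains neither all of Schema1 = {A, B, C} nor all of Schema2 = {C, D}, so the common attributes are not a superkey of either fragment. The join is lossy.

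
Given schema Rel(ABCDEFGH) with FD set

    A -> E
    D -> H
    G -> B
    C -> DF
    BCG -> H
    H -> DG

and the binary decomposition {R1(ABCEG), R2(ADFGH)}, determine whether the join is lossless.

No

Common attributes: R1 ∩ R2 = {AG}.
Closure of {AG}: A → E applies, adding E; G → B applies, adding B. So (AG)⁺ = {ABEG}.
The closure contains neither all of R1 = {ABCEG} nor all of R2 = {ADFGH}, so the common attributes are not a superkey of either fragment. The join is lossy.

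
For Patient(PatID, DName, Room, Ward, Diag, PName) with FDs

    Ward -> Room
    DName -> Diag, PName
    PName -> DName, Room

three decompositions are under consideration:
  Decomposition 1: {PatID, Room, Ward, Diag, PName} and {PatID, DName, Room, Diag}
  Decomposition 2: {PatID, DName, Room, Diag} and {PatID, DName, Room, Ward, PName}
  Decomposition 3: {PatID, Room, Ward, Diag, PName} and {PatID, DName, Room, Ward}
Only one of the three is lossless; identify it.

Decomposition 2

Decomposition 1: common = {PatID, Room, Diag}, closure = {PatID, Room, Diag} → lossy.
Decomposition 2: common = {PatID, DName, Room}, closure = {PatID, DName, Room, Diag, PName} → lossless.
Decomposition 3: common = {PatID, Room, Ward}, closure = {PatID, Room, Ward} → lossy.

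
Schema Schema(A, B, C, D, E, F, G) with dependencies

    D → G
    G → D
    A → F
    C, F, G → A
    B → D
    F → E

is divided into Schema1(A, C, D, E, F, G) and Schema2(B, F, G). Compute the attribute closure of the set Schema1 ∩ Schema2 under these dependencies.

D, E, F, G

Schema1 ∩ Schema2 = {F, G}.
G → D applies, adding D
F → E applies, adding E
Closure: {D, E, F, G}.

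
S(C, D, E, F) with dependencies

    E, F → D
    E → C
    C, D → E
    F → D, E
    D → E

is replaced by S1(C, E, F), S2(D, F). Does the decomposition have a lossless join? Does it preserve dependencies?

Lossless test: (F)⁺ = {C, D, E, F}, which contains all of one fragment — lossless.
Dependency preservation: the restricted closure of {C, D} across the fragments never reaches {E}, so C, D → E cannot be enforced without a join — not preserved.

lossless but not dependency-preserving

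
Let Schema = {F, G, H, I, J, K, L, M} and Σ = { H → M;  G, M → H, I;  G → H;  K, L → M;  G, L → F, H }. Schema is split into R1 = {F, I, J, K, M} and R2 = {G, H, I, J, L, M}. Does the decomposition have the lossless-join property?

Common attributes: R1 ∩ R2 = {I, J, M}.
No dependency enlarges {I, J, M}, so (I, J, M)⁺ = {I, J, M}.
The closure contains neither all of R1 = {F, I, J, K, M} nor all of R2 = {G, H, I, J, L, M}, so the common attributes are not a superkey of either fragment. The join is lossy.

No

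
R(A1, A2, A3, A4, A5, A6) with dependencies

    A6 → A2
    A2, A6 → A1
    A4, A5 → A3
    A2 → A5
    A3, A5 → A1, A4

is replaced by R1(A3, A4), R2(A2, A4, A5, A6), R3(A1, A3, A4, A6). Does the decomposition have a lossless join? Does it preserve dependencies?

Lossless test (chase): Rows 2 and 3 agree on A6; apply A6→A2 and equate their A2 entries. Rows 2 and 3 agree on A2, A6; apply A2, A6→A1 and equate their A1 entries. Rows 2 and 3 agree on A2; apply A2→A5 and equate their A5 entries. Rows 2 and 3 agree on A4, A5; apply A4, A5→A3 and equate their A3 entries. Row 2 is now all distinguished symbols — the join is lossless.
Dependency preservation: the restricted closure of {A4, A5} across the fragments never reaches {A3}, so A4, A5 → A3 cannot be enforced without a join — not preserved.

lossless but not dependency-preserving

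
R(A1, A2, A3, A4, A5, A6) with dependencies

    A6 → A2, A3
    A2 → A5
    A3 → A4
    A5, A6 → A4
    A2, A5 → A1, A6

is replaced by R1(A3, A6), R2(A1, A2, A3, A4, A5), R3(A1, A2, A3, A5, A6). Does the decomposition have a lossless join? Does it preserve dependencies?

lossless and dependency-preserving

Lossless test (chase): Rows 1 and 3 agree on A6; apply A6→A2, A3 and equate their A2, A3 entries. Rows 1 and 2 agree on A2; apply A2→A5 and equate their A5 entries. Rows 1 and 2 agree on A3; apply A3→A4 and equate their A4 entries. Rows 1 and 3 agree on A3; apply A3→A4 and equate their A4 entries. Rows 1 and 2 agree on A2, A5; apply A2, A5→A1, A6 and equate their A1, A6 entries. Row 1 is now all distinguished symbols — the join is lossless.
Dependency preservation: A5, A6 → A4 is not contained in any single fragment, but the restricted closure of its left-hand side across the fragments still reaches the right-hand side; the remaining FDs each lie inside some fragment. All dependencies are preserved.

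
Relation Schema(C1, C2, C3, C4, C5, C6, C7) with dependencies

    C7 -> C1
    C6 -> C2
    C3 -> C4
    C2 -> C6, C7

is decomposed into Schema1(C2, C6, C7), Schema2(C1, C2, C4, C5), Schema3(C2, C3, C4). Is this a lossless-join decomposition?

No

Chase test. Columns are C1, C2, C3, C4, C5, C6, C7; row i has aⱼ where attribute j ∈ Schemai, else bᵢⱼ.
Initial tableau (one row per fragment):
  row 1: b11 a2 b13 b14 b15 a6 a7
  row 2: a1 a2 b23 a4 a5 b26 b27
  row 3: b31 a2 a3 a4 b35 b36 b37
Rows 1 and 2 agree on C2; apply C2→C6, C7 and equate their C6, C7 entries.
Rows 1 and 3 agree on C2; apply C2→C6, C7 and equate their C6, C7 entries.
Rows 1 and 2 agree on C7; apply C7→C1 and equate their C1 entries.
Rows 1 and 3 agree on C7; apply C7→C1 and equate their C1 entries.
No row becomes fully distinguished — the join is lossy.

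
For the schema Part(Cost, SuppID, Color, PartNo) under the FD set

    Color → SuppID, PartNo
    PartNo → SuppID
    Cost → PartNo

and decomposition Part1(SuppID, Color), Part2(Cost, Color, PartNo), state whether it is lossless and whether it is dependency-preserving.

lossless but not dependency-preserving

Lossless test: (Color)⁺ = {SuppID, Color, PartNo}, which contains all of one fragment — lossless.
Dependency preservation: the restricted closure of {PartNo} across the fragments never reaches {SuppID}, so PartNo → SuppID cannot be enforced without a join — not preserved.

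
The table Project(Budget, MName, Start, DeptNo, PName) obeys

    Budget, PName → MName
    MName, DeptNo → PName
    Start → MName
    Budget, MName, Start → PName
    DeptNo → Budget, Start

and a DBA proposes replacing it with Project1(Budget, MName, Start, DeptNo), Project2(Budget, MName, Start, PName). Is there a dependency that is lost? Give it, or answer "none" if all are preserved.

none

Budget, PName → MName lies within Project2.
MName, DeptNo → PName: restricted closure across fragments reaches PName.
Start → MName lies within Project1.
Budget, MName, Start → PName lies within Project2.
DeptNo → Budget, Start lies within Project1.
Every dependency is enforceable on the fragments, so the decomposition is dependency-preserving.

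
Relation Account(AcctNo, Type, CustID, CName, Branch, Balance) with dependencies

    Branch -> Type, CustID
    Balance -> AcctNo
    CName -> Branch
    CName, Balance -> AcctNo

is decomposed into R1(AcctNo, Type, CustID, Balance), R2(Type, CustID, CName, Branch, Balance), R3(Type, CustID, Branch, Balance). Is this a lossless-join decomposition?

Chase test. Columns are AcctNo, Type, CustID, CName, Branch, Balance; row i has aⱼ where attribute j ∈ Ri, else bᵢⱼ.
Initial tableau (one row per fragment):
  row 1: a1 a2 a3 b14 b15 a6
  row 2: b21 a2 a3 a4 a5 a6
  row 3: b31 a2 a3 b34 a5 a6
Rows 1 and 2 agree on Balance; apply Balance→AcctNo and equate their AcctNo entries.
Rows 1 and 3 agree on Balance; apply Balance→AcctNo and equate their AcctNo entries.
Row 2 is now all distinguished symbols — the join is lossless.

Yes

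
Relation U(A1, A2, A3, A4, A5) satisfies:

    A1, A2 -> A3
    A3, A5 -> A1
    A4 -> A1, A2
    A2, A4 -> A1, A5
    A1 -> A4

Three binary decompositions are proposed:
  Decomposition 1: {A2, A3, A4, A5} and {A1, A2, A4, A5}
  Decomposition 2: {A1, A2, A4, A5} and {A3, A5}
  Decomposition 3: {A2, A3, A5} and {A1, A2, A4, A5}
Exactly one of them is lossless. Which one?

Decomposition 1: common = {A2, A4, A5}, closure = {A1, A2, A3, A4, A5} → lossless.
Decomposition 2: common = {A5}, closure = {A5} → lossy.
Decomposition 3: common = {A2, A5}, closure = {A2, A5} → lossy.

Decomposition 1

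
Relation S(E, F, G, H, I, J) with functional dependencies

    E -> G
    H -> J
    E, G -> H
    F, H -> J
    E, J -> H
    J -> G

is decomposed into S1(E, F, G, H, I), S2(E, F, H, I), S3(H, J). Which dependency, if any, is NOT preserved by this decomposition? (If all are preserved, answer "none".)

Check J → G: no single fragment contains all of {G, J}, and the restricted closure of {J} across the fragments never reaches {G}.
E → G is preserved.
H → J is preserved.
E, G → H is preserved.
F, H → J is preserved.
E, J → H is preserved.

J -> G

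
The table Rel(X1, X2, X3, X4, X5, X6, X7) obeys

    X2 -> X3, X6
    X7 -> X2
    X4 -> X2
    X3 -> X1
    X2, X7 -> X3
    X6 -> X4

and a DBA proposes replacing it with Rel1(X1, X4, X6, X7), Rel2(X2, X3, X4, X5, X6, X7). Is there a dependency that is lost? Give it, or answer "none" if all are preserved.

Check X3 → X1: no single fragment contains all of {X1, X3}, and the restricted closure of {X3} across the fragments never reaches {X1}.
X2 → X3, X6 is preserved.
X7 → X2 is preserved.
X4 → X2 is preserved.
X2, X7 → X3 is preserved.
X6 → X4 is preserved.

X3 -> X1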